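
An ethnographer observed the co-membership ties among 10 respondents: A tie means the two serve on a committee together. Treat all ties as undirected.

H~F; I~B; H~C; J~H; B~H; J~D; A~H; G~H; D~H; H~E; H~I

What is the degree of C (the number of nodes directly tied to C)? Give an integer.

C is directly tied to H. That is 1 neighbor, so the degree of C is 1.

1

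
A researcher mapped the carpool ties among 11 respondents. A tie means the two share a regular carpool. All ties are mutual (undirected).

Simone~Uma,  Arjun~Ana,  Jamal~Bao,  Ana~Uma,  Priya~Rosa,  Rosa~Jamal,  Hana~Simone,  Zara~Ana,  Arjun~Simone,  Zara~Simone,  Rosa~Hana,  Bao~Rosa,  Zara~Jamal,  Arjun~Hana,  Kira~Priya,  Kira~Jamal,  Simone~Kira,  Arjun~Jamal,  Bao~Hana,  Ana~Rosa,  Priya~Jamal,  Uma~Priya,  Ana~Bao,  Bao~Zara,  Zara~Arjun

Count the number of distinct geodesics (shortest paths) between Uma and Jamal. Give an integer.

The shortest distance is 2, and the only length-2 path is Uma–Priya–Jamal. So there is exactly 1 shortest path.

1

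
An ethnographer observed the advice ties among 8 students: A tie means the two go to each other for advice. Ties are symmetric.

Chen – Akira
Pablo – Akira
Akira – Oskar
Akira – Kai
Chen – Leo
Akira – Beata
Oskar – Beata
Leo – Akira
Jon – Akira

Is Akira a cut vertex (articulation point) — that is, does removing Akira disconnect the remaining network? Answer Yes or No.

Removing Akira leaves {Pablo} with no path to {Chen and Leo}, so the network splits into 5 components. Akira is a cut vertex.

Yes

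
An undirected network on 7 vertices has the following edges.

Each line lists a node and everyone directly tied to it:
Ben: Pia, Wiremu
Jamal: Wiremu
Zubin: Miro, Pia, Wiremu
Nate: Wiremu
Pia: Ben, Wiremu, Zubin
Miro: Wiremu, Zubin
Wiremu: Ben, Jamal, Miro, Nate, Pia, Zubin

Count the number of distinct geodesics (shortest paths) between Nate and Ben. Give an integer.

1

The shortest distance is 2, and the only length-2 path is Nate–Wiremu–Ben. So there is exactly 1 shortest path.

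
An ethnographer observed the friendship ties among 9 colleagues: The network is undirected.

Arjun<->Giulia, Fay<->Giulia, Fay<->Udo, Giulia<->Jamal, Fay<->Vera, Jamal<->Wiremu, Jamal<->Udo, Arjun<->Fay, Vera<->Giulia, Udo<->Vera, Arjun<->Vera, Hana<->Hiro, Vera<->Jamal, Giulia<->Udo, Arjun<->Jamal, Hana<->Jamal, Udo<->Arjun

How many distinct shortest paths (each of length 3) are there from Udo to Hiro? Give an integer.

1

The shortest distance is 3, and the only length-3 path is Udo–Jamal–Hana–Hiro. So there is exactly 1 shortest path.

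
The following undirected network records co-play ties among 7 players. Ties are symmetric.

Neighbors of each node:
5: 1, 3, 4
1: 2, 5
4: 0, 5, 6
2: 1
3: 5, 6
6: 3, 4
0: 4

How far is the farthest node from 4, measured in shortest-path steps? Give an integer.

Distances from 4: 0:1, 1:2, 2:3, 3:2, 5:1, 6:1.
The largest is 3 (to 2), so the eccentricity of 4 is 3.

3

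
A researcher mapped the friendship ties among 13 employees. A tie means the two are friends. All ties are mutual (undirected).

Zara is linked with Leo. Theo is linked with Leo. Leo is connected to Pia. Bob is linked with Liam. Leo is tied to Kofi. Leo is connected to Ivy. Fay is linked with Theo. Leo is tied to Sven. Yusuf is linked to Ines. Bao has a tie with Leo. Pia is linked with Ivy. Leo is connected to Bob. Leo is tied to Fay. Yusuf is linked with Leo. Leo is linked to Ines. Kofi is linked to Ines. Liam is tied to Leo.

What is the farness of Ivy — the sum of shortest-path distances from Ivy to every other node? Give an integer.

22

Distances from Ivy: Bao:2, Bob:2, Fay:2, Ines:2, Kofi:2, Leo:1, Liam:2, Pia:1, Sven:2, Theo:2, Yusuf:2, Zara:2.
Sum = 2 + 2 + 2 + 2 + 2 + 1 + 2 + 1 + 2 + 2 + 2 + 2 = 22.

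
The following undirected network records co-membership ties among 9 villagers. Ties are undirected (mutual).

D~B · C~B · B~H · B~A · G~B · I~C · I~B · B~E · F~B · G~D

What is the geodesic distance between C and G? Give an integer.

One shortest route is C – B – G, which uses 2 edges, and C and G are not directly tied, so nothing shorter exists. So d(C,G) = 2.

2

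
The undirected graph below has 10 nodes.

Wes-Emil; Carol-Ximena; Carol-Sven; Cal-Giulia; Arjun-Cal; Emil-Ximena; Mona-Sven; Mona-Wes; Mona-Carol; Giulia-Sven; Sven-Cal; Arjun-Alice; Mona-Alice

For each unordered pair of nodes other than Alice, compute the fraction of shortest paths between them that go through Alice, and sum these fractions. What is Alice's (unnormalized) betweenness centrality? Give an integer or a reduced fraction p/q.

4

Pairs whose geodesics pass through Alice — Ximena–Arjun: 1/2; Carol–Arjun: 1/2; Arjun–Mona: 1; Arjun–Wes: 1; Arjun–Emil: 1.
All other pairs contribute 0.
Summing the contributions gives betweenness(Alice) = 4.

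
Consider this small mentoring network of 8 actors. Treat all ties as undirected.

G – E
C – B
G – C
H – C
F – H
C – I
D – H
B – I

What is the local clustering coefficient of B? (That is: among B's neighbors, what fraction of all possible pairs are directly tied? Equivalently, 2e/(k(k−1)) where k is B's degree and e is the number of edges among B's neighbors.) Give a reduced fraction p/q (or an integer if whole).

1

B's neighbors: C and I (k = 2).
Possible neighbor pairs: C(2,2) = 1. Edges among them: C–I → e = 1.
Clustering(B) = 1/1.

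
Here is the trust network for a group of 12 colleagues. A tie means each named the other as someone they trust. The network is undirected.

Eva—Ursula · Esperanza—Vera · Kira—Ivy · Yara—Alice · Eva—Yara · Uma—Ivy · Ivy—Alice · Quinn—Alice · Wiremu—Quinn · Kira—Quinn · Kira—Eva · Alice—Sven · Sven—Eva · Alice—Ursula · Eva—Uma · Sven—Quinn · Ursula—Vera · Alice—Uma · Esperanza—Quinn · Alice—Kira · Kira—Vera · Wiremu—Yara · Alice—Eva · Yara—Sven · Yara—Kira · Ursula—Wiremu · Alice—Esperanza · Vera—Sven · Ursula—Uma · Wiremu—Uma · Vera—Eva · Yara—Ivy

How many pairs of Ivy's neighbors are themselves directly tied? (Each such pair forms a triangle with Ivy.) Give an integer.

4

Ivy's neighbors: Alice, Kira, Uma, and Yara.
Neighbor pairs that are themselves tied: Ivy–Alice–Kira; Ivy–Alice–Uma; Ivy–Alice–Yara; Ivy–Kira–Yara. Each forms one triangle with Ivy, for 4 in total.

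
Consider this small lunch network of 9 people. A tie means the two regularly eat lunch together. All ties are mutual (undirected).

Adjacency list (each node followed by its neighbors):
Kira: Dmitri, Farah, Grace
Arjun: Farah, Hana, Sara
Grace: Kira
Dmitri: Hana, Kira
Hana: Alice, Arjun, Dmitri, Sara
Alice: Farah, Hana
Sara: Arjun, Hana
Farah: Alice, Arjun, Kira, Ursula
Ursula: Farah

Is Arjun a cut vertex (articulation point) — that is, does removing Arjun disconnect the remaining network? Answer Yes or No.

Even without Arjun, every remaining node can still reach every other (the residual graph is connected), so Arjun is not a cut vertex.

No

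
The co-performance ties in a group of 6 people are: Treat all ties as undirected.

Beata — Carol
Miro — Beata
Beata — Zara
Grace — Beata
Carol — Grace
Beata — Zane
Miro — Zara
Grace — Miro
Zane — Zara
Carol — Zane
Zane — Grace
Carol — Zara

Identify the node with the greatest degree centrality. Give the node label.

Degrees — Beata:5, Carol:4, Grace:4, Miro:3, Zane:4, Zara:4.
The maximum is 5, attained only by Beata.

Beata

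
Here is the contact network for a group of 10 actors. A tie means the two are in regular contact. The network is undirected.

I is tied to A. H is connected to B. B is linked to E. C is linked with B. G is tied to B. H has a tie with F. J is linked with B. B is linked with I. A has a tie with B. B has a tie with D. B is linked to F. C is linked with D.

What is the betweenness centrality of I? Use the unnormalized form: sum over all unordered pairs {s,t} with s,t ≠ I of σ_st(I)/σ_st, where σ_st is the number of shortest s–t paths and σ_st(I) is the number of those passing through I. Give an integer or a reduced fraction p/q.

0

No shortest path between any pair of other nodes passes through I.
Summing the contributions gives betweenness(I) = 0.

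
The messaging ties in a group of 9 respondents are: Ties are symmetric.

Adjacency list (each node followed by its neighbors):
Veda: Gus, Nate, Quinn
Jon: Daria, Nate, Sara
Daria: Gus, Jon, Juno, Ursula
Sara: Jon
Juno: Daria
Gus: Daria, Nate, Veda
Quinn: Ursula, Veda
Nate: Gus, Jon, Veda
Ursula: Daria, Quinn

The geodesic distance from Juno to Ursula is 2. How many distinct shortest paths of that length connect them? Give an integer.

1

The shortest distance is 2, and the only length-2 path is Juno–Daria–Ursula. So there is exactly 1 shortest path.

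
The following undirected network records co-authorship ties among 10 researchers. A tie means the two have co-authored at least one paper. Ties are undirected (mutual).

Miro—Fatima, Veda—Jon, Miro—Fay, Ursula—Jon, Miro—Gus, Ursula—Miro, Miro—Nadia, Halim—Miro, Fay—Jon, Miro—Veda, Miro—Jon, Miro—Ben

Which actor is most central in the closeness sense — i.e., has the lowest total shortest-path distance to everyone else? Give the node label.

Farness (sum of distances to all others) for each node — Ben:17, Fatima:17, Fay:16, Gus:17, Halim:17, Jon:14, Miro:9, Nadia:17, Ursula:16, Veda:16.
The smallest farness is 9, for Miro, so Miro has the highest closeness.

Miro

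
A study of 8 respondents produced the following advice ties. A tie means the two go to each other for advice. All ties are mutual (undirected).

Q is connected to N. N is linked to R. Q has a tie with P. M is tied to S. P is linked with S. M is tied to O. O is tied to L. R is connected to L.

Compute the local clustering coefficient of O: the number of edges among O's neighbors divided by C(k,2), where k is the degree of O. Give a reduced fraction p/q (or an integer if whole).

O's neighbors: L and M (k = 2).
Possible neighbor pairs: C(2,2) = 1. Edges among them: none → e = 0.
Clustering(O) = 0/1.

0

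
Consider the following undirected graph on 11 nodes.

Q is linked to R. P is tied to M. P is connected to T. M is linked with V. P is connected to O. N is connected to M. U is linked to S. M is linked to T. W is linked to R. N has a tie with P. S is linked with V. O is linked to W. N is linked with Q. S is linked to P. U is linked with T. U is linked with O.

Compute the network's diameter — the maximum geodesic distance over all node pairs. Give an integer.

Eccentricity of each node (its greatest distance to any other): M:3, N:3, O:3, P:3, Q:4, R:4, S:4, T:4, U:4, V:4, W:4.
The maximum eccentricity is 4, realized for instance by the pair W–V via W – O – P – M – V. So the diameter is 4.

4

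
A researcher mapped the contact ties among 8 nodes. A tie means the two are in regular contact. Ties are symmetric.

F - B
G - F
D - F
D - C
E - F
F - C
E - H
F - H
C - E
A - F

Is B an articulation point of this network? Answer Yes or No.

Even without B, every remaining node can still reach every other (the residual graph is connected), so B is not a cut vertex.

No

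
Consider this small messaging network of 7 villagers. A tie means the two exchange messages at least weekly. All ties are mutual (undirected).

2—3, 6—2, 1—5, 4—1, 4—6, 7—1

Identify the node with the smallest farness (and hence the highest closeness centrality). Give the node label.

4

Farness (sum of distances to all others) for each node — 1:12, 2:15, 3:20, 4:11, 5:17, 6:12, 7:17.
The smallest farness is 11, for 4, so 4 has the highest closeness.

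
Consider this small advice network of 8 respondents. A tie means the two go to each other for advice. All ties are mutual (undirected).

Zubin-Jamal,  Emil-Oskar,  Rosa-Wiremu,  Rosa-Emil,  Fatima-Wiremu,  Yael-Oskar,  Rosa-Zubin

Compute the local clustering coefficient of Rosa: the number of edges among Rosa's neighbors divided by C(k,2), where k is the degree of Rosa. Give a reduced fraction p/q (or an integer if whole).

Rosa's neighbors: Emil, Wiremu, and Zubin (k = 3).
Possible neighbor pairs: C(3,2) = 3. Edges among them: none → e = 0.
Clustering(Rosa) = 0/3 = 0.

0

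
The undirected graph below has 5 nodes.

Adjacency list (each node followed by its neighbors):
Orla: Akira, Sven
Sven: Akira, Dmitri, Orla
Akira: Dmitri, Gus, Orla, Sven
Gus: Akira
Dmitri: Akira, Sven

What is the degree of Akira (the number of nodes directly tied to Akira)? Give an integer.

Akira is directly tied to Dmitri, Gus, Orla, and Sven. That is 4 neighbors, so the degree of Akira is 4.

4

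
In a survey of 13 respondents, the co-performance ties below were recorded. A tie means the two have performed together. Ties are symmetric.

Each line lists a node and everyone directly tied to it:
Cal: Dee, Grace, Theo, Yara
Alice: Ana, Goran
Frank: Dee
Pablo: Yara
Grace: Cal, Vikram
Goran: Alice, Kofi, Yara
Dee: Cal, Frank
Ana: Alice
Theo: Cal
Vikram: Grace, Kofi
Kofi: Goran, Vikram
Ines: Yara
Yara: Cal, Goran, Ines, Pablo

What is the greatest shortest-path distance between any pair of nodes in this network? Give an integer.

Eccentricity of each node (its greatest distance to any other): Alice:5, Ana:6, Cal:4, Dee:5, Frank:6, Goran:4, Grace:5, Ines:4, Kofi:5, Pablo:4, Theo:5, Vikram:4, Yara:3.
The maximum eccentricity is 6, realized for instance by the pair Ana–Frank via Ana – Alice – Goran – Yara – Cal – Dee – Frank. So the diameter is 6.

6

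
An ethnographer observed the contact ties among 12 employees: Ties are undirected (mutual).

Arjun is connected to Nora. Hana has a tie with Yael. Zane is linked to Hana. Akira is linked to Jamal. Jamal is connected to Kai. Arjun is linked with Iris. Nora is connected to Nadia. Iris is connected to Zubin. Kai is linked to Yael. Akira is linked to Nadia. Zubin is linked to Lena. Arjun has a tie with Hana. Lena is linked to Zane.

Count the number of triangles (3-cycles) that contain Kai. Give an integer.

Kai's neighbors are Jamal and Yael, but none of them are tied to each other, so no triangle contains Kai.

0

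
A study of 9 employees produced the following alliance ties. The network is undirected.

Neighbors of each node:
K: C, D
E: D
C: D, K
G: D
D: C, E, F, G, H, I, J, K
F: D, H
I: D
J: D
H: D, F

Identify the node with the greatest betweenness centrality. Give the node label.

D

Unnormalized betweenness of each node: C:0, D:26, E:0, F:0, G:0, H:0, I:0, J:0, K:0.
D has the largest value, 26, making it the main broker — the node through which the most shortest paths run.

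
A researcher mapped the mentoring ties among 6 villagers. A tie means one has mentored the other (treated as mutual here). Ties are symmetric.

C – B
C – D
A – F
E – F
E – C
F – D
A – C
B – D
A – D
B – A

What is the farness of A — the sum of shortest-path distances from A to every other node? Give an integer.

6

Distances from A: B:1, C:1, D:1, E:2, F:1.
Sum = 1 + 1 + 1 + 2 + 1 = 6.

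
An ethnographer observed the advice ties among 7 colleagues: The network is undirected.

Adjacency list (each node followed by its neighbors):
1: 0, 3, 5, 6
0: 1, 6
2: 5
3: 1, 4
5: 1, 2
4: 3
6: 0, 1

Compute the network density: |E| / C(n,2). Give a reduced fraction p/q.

There are 7 edges and 7 nodes, so the maximum possible is C(7,2) = 21.
Density = 7/21 = 1/3.

1/3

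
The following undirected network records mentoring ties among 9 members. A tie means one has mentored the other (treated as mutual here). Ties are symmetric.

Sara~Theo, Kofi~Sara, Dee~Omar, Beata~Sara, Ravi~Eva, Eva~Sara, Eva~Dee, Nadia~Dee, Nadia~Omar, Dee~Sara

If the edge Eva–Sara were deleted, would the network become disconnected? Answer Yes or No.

No

Even without that edge, Eva still reaches Sara via Eva – Dee – Sara, so the network stays connected. Not a bridge.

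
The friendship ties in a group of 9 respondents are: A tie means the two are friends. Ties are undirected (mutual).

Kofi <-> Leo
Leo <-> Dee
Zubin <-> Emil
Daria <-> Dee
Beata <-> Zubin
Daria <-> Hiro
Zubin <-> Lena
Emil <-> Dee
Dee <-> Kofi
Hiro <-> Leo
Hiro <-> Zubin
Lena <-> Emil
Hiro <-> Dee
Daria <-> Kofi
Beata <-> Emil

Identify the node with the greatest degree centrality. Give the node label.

Degrees — Beata:2, Daria:3, Dee:5, Emil:4, Hiro:4, Kofi:3, Lena:2, Leo:3, Zubin:4.
The maximum is 5, attained only by Dee.

Dee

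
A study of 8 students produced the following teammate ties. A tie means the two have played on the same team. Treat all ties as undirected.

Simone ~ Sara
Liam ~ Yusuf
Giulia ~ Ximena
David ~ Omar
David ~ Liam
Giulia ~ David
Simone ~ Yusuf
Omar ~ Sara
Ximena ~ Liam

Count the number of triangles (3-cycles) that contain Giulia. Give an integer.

0

Giulia's neighbors are David and Ximena, but none of them are tied to each other, so no triangle contains Giulia.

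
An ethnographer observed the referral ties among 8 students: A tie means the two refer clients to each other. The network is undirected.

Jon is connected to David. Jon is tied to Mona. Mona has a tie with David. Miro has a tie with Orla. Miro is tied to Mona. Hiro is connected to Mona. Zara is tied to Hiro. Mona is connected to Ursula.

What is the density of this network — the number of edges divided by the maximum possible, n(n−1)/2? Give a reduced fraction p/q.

2/7

There are 8 edges and 8 nodes, so the maximum possible is C(8,2) = 28.
Density = 8/28 = 2/7.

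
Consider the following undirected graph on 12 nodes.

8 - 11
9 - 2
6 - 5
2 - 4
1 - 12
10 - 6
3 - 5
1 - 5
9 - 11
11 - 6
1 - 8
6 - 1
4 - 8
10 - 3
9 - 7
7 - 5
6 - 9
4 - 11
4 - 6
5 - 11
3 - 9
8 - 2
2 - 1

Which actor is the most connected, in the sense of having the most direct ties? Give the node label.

Degrees — 1:5, 2:4, 3:3, 4:4, 5:5, 6:6, 7:2, 8:4, 9:5, 10:2, 11:5, 12:1.
The maximum is 6, attained only by 6.

6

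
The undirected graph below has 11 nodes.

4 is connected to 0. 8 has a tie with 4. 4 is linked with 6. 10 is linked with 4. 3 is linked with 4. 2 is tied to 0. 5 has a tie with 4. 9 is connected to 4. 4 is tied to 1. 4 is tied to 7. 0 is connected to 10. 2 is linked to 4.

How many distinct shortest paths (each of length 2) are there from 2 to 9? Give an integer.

The shortest distance is 2, and the only length-2 path is 2–4–9. So there is exactly 1 shortest path.

1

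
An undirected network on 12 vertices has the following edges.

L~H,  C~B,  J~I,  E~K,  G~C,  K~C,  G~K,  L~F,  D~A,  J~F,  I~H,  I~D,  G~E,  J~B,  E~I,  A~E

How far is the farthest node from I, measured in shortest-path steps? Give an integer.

Distances from I: A:2, B:2, C:3, D:1, E:1, F:2, G:2, H:1, J:1, K:2, L:2.
The largest is 3 (to C), so the eccentricity of I is 3.

3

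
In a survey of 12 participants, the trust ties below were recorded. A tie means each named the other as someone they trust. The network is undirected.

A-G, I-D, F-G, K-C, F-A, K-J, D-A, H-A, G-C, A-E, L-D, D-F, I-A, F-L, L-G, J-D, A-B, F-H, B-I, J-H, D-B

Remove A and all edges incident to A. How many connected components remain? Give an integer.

2

Without A, the remaining ties split the others into: {B, C, D, F, G, H, I, J, K, L}; {E}.
That's 2 separate components.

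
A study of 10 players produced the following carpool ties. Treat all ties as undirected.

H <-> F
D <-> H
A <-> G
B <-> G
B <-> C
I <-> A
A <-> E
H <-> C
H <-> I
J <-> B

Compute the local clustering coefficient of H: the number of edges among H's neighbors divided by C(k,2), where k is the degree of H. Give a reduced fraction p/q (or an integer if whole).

0

H's neighbors: C, D, F, and I (k = 4).
Possible neighbor pairs: C(4,2) = 6. Edges among them: none → e = 0.
Clustering(H) = 0/6 = 0.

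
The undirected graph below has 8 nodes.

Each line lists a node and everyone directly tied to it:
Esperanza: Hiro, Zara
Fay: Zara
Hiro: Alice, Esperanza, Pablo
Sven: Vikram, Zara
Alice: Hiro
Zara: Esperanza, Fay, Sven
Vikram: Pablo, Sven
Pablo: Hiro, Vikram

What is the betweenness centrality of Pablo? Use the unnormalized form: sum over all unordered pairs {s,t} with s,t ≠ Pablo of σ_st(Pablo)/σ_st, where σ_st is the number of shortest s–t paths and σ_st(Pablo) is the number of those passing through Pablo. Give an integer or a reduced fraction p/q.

7/2

Pairs whose geodesics pass through Pablo — Vikram–Alice: 1; Vikram–Esperanza: 1/2; Vikram–Hiro: 1; Sven–Alice: 1/2; Sven–Hiro: 1/2.
All other pairs contribute 0.
Summing the contributions gives betweenness(Pablo) = 7/2.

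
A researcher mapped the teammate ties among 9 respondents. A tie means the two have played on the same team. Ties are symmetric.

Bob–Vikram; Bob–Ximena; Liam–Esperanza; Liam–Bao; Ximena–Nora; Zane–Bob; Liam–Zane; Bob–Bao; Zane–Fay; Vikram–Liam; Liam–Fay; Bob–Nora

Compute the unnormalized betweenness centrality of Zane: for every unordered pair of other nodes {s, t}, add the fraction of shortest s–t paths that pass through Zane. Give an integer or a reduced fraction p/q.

5

Pairs whose geodesics pass through Zane — Nora–Liam: 1/3; Nora–Fay: 1; Nora–Esperanza: 1/3; Ximena–Liam: 1/3; Ximena–Fay: 1; Ximena–Esperanza: 1/3; Liam–Bob: 1/3; Fay–Bob: 1; Bob–Esperanza: 1/3.
All other pairs contribute 0.
Summing the contributions gives betweenness(Zane) = 5.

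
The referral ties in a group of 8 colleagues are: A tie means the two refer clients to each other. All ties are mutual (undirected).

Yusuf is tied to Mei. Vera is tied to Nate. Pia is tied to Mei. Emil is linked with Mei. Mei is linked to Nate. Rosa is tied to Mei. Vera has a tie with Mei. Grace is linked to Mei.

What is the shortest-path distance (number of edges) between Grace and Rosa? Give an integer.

2

One shortest route is Grace – Mei – Rosa, which uses 2 edges, and Grace and Rosa are not directly tied, so nothing shorter exists. So d(Grace,Rosa) = 2.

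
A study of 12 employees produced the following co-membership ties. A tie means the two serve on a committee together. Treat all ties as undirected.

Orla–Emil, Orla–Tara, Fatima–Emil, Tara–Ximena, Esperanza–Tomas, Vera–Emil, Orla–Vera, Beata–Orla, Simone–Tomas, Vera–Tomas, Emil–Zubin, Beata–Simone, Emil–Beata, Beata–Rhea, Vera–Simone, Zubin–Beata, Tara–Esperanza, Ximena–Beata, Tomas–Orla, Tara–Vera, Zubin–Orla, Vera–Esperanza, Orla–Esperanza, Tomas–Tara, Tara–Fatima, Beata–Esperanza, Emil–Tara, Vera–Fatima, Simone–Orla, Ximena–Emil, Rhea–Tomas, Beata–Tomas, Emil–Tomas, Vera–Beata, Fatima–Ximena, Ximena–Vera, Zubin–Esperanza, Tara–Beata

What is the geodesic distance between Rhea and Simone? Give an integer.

One shortest route is Rhea – Beata – Simone, which uses 2 edges, and Rhea and Simone are not directly tied, so nothing shorter exists. So d(Rhea,Simone) = 2.

2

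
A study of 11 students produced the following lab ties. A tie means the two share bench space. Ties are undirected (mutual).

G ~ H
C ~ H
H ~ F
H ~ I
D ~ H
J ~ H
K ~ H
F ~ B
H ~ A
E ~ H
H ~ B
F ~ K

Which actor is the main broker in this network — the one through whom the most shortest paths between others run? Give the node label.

H

Unnormalized betweenness of each node: A:0, B:0, C:0, D:0, E:0, F:1/2, G:0, H:85/2, I:0, J:0, K:0.
H has the largest value, 85/2, making it the main broker — the node through which the most shortest paths run.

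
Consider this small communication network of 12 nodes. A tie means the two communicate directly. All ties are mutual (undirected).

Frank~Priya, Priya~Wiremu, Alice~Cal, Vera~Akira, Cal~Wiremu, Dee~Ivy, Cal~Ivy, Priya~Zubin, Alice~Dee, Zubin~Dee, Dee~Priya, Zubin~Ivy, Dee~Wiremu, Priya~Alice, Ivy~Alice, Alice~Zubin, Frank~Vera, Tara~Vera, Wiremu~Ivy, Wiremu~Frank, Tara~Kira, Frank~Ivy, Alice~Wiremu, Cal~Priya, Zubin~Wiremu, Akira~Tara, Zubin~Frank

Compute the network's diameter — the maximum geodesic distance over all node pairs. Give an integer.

Eccentricity of each node (its greatest distance to any other): Akira:4, Alice:5, Cal:5, Dee:5, Frank:3, Ivy:4, Kira:5, Priya:4, Tara:4, Vera:3, Wiremu:4, Zubin:4.
The maximum eccentricity is 5, realized for instance by the pair Kira–Cal via Kira – Tara – Vera – Frank – Wiremu – Cal. So the diameter is 5.

5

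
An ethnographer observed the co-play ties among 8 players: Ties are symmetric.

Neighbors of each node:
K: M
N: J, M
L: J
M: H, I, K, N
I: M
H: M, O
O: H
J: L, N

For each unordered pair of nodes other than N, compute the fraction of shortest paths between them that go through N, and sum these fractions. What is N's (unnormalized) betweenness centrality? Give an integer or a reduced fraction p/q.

Pairs whose geodesics pass through N — M–J: 1; M–L: 1; J–H: 1; J–I: 1; J–O: 1; J–K: 1; H–L: 1; I–L: 1; O–L: 1; K–L: 1.
All other pairs contribute 0.
Summing the contributions gives betweenness(N) = 10.

10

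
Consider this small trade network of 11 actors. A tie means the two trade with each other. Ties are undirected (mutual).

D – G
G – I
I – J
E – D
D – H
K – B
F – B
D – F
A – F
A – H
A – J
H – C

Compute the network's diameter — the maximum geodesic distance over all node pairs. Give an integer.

5

Eccentricity of each node (its greatest distance to any other): A:3, B:4, C:5, D:3, E:4, F:3, G:4, H:4, I:5, J:4, K:5.
The maximum eccentricity is 5, realized for instance by the pair C–K via C – H – A – F – B – K. So the diameter is 5.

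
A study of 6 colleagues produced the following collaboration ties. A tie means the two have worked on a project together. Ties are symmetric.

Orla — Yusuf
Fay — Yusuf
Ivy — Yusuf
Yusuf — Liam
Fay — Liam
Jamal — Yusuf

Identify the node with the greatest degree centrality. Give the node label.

Yusuf

Degrees — Fay:2, Ivy:1, Jamal:1, Liam:2, Orla:1, Yusuf:5.
The maximum is 5, attained only by Yusuf.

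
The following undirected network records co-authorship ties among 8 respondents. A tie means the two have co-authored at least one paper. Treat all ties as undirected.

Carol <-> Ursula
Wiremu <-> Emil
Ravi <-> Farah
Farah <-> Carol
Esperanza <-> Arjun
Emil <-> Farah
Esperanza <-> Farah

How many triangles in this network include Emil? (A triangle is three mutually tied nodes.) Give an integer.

Emil's neighbors are Farah and Wiremu, but none of them are tied to each other, so no triangle contains Emil.

0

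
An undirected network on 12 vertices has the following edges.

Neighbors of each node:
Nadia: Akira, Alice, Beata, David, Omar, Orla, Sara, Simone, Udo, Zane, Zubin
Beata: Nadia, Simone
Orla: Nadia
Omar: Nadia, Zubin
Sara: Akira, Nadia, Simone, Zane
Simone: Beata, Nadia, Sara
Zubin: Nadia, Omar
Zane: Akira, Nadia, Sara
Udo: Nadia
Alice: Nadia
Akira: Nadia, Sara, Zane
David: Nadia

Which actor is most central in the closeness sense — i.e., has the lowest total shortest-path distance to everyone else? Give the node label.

Nadia

Farness (sum of distances to all others) for each node — Akira:19, Alice:21, Beata:20, David:21, Nadia:11, Omar:20, Orla:21, Sara:18, Simone:19, Udo:21, Zane:19, Zubin:20.
The smallest farness is 11, for Nadia, so Nadia has the highest closeness.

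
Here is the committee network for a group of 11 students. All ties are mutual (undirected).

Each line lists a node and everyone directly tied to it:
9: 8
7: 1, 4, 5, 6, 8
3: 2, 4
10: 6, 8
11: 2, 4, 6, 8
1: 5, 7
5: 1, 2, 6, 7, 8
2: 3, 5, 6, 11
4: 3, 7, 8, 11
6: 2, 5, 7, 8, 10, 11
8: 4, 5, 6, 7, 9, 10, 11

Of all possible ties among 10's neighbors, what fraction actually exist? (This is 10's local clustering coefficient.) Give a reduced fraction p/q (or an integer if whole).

1

10's neighbors: 6 and 8 (k = 2).
Possible neighbor pairs: C(2,2) = 1. Edges among them: 6–8 → e = 1.
Clustering(10) = 1/1.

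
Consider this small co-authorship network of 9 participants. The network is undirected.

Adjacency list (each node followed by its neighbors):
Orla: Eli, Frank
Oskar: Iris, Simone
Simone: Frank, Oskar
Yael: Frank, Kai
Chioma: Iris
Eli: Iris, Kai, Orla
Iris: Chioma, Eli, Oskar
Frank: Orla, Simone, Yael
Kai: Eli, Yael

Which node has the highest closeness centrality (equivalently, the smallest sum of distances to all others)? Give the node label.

Farness (sum of distances to all others) for each node — Chioma:22, Eli:14, Frank:16, Iris:15, Kai:17, Orla:16, Oskar:17, Simone:17, Yael:18.
The smallest farness is 14, for Eli, so Eli has the highest closeness.

Eli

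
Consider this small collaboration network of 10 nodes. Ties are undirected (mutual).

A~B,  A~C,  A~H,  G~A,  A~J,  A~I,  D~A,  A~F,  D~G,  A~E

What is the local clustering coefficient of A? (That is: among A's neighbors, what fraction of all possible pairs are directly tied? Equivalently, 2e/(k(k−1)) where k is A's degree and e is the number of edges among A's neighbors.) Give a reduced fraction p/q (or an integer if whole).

A's neighbors: B, C, D, E, F, G, H, I, and J (k = 9).
Possible neighbor pairs: C(9,2) = 36. Edges among them: D–G → e = 1.
Clustering(A) = 1/36.

1/36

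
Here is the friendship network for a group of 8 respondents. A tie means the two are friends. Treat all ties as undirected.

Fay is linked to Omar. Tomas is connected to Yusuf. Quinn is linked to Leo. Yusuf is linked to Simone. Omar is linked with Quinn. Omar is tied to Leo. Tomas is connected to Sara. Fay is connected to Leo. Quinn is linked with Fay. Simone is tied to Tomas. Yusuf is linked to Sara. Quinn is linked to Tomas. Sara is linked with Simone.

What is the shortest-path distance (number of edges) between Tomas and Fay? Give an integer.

2

One shortest route is Tomas – Quinn – Fay, which uses 2 edges, and Tomas and Fay are not directly tied, so nothing shorter exists. So d(Tomas,Fay) = 2.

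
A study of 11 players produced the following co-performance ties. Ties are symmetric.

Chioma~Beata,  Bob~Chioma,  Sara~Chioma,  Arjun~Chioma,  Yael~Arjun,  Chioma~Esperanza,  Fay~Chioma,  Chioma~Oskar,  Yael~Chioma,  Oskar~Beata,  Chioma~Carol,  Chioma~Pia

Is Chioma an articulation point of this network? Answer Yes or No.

Yes

Removing Chioma leaves {Sara} with no path to {Fay}, so the network splits into 8 components. Chioma is a cut vertex.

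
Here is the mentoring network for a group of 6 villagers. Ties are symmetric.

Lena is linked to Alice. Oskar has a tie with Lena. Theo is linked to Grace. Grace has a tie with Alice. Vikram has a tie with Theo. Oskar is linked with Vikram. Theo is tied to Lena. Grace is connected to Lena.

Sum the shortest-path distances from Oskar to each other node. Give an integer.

8

Distances from Oskar: Alice:2, Grace:2, Lena:1, Theo:2, Vikram:1.
Sum = 2 + 2 + 1 + 2 + 1 = 8.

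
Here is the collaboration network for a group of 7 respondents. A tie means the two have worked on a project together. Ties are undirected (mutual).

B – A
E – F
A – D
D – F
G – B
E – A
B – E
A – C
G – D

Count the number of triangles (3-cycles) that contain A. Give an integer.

A's neighbors: B, C, D, and E.
Neighbor pairs that are themselves tied: A–B–E. Each forms one triangle with A, for 1 in total.

1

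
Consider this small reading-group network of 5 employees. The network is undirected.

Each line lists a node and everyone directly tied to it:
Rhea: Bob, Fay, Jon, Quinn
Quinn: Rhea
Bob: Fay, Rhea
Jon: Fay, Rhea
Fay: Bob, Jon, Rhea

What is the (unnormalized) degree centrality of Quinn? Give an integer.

1

Quinn is directly tied to Rhea. That is 1 neighbor, so the degree of Quinn is 1.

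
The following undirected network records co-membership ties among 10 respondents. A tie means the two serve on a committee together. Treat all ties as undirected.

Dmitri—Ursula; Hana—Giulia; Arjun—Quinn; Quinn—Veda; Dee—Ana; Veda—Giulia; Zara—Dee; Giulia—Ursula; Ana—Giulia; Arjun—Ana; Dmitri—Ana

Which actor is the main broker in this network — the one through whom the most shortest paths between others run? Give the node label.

Ana

Unnormalized betweenness of each node: Ana:41/2, Arjun:4, Dee:8, Dmitri:2, Giulia:16, Hana:0, Quinn:1, Ursula:3/2, Veda:3, Zara:0.
Ana has the largest value, 41/2, making it the main broker — the node through which the most shortest paths run.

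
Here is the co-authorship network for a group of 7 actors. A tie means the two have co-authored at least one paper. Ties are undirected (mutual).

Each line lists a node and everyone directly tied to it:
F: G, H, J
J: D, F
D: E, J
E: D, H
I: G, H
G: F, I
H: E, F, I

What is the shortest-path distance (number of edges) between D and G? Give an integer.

One shortest route is D – J – F – G, which uses 3 edges, and at distance 2 from D we only reach {F, H}, which does not include G. So d(D,G) = 3.

3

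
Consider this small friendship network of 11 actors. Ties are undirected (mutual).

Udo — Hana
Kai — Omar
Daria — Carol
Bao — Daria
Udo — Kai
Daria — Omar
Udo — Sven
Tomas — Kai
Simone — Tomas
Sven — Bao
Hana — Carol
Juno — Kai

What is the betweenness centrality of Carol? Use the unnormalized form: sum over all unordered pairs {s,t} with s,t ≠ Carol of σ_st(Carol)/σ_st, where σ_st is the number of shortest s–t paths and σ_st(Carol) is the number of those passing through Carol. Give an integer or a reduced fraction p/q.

Pairs whose geodesics pass through Carol — Omar–Hana: 1/2; Udo–Daria: 1/3; Daria–Hana: 1; Bao–Hana: 1/2.
All other pairs contribute 0.
Summing the contributions gives betweenness(Carol) = 7/3.

7/3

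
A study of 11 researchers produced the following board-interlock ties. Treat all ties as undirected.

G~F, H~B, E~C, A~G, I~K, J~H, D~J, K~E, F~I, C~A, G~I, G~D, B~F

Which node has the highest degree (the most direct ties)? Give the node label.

Degrees — A:2, B:2, C:2, D:2, E:2, F:3, G:4, H:2, I:3, J:2, K:2.
The maximum is 4, attained only by G.

G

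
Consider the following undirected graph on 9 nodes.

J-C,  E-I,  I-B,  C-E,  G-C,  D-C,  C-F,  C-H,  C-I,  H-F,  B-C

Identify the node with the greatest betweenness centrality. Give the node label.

Unnormalized betweenness of each node: B:0, C:49/2, D:0, E:0, F:0, G:0, H:0, I:1/2, J:0.
C has the largest value, 49/2, making it the main broker — the node through which the most shortest paths run.

C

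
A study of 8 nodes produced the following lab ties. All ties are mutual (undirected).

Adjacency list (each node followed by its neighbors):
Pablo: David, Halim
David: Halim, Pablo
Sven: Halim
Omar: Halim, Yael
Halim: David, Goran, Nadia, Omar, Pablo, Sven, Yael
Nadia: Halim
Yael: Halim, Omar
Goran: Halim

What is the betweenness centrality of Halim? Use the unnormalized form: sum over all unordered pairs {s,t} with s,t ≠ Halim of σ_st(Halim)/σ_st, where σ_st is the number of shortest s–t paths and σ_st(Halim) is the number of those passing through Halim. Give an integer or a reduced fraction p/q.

Pairs whose geodesics pass through Halim — Goran–Pablo: 1; Goran–Yael: 1; Goran–David: 1; Goran–Nadia: 1; Goran–Sven: 1; Goran–Omar: 1; Pablo–Yael: 1; Pablo–Nadia: 1; Pablo–Sven: 1; Pablo–Omar: 1; Yael–David: 1; Yael–Nadia: 1; Yael–Sven: 1; David–Nadia: 1 … (+5 more pairs).
All other pairs contribute 0.
Summing the contributions gives betweenness(Halim) = 19.

19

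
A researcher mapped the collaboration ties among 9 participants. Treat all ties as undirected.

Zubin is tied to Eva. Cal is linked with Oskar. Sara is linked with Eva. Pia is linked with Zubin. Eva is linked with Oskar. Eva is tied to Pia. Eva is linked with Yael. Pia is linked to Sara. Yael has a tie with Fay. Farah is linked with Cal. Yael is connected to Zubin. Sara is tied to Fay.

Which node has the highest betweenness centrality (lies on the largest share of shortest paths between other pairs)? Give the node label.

Eva

Unnormalized betweenness of each node: Cal:7, Eva:33/2, Farah:0, Fay:1/2, Oskar:12, Pia:1/2, Sara:3, Yael:3, Zubin:1/2.
Eva has the largest value, 33/2, making it the main broker — the node through which the most shortest paths run.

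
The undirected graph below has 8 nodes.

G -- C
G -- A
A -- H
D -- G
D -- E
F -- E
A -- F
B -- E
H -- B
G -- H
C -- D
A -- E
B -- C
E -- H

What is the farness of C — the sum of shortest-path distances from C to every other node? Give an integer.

12

Distances from C: A:2, B:1, D:1, E:2, F:3, G:1, H:2.
Sum = 2 + 1 + 1 + 2 + 3 + 1 + 2 = 12.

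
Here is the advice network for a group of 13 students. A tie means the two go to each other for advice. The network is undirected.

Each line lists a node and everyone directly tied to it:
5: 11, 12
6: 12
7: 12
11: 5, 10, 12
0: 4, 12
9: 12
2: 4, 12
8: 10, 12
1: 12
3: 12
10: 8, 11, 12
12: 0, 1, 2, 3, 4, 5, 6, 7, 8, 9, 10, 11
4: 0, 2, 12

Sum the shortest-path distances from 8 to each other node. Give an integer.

Distances from 8: 0:2, 1:2, 2:2, 3:2, 4:2, 5:2, 6:2, 7:2, 9:2, 10:1, 11:2, 12:1.
Sum = 2 + 2 + 2 + 2 + 2 + 2 + 2 + 2 + 2 + 1 + 2 + 1 = 22.

22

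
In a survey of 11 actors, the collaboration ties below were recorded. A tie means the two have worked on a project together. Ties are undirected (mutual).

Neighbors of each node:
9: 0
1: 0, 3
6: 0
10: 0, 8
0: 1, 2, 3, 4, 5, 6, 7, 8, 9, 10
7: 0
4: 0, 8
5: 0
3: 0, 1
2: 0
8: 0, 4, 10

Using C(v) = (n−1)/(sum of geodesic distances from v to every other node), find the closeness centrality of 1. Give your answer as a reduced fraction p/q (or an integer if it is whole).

5/9

Distances from 1: 0:1, 2:2, 3:1, 4:2, 5:2, 6:2, 7:2, 8:2, 9:2, 10:2. Sum = 18.
n = 11, so closeness = 10/18 = 5/9.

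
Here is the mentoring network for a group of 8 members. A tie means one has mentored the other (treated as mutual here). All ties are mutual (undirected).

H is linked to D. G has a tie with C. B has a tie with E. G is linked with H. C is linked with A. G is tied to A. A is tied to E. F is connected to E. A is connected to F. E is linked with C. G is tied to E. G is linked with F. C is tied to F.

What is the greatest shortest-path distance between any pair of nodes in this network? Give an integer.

Eccentricity of each node (its greatest distance to any other): A:3, B:4, C:3, D:4, E:3, F:3, G:2, H:3.
The maximum eccentricity is 4, realized for instance by the pair B–D via B – E – G – H – D. So the diameter is 4.

4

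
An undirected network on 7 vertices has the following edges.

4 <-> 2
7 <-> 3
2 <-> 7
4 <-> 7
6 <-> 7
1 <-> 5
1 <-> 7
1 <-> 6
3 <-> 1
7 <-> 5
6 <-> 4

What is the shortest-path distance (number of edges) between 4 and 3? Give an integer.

2

One shortest route is 4 – 7 – 3, which uses 2 edges, and 4 and 3 are not directly tied, so nothing shorter exists. So d(4,3) = 2.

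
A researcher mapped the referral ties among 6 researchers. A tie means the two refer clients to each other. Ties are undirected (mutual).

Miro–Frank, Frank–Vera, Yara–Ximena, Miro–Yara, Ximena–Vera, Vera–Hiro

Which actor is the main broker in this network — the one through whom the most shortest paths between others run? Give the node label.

Vera

Unnormalized betweenness of each node: Frank:2, Hiro:0, Miro:1, Vera:5, Ximena:2, Yara:1.
Vera has the largest value, 5, making it the main broker — the node through which the most shortest paths run.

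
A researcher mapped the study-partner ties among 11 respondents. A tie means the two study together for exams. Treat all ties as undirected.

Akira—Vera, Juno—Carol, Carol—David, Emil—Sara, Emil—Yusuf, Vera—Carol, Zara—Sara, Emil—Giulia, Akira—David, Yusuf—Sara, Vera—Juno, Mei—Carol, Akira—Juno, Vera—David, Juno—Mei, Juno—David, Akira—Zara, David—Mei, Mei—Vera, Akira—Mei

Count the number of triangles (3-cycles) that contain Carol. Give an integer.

Carol's neighbors: David, Juno, Mei, and Vera.
Neighbor pairs that are themselves tied: Carol–David–Juno; Carol–David–Mei; Carol–David–Vera; Carol–Juno–Mei; Carol–Juno–Vera; Carol–Mei–Vera. Each forms one triangle with Carol, for 6 in total.

6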